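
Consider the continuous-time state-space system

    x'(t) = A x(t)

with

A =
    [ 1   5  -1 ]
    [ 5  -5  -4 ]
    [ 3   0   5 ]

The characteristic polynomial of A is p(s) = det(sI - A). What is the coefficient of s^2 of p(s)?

-1

Expand det(sI - A) for the 3×3 matrix.
p(s) = s^3 - s^2 - 47s + 225.
(Check: constant term = det(-A) = (-1)^3 det A = 225; coefficient of s^2 = -tr A = -1.)
The coefficient of s^2 is -1.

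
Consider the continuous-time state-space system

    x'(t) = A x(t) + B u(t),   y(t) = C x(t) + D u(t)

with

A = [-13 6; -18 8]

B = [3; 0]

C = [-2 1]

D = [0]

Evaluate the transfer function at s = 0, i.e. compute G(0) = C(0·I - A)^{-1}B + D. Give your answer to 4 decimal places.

G(0) = C(-A)^{-1}B + D = -C A^{-1} B + D.
det A = 4, so A^{-1} = (1/4)·adj(A) = [[2, -3/2], [9/2, -13/4]]
A^{-1} B = [6, 27/2]^T
C A^{-1} B = 3/2
G(0) = D - C A^{-1} B = 0 - (3/2) = -3/2 ≈ -1.5000

-1.5000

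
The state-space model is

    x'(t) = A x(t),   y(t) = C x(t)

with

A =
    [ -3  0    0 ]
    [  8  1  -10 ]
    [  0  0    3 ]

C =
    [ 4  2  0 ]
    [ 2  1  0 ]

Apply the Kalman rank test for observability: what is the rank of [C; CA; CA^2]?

CA = [[4, 2, -20], [2, 1, -10]]
CA^2 = [[4, 2, -80], [2, 1, -40]]
Observability matrix O = [C; CA; CA^2] = [[4, 2, 0], [2, 1, 0], [4, 2, -20], [2, 1, -10], [4, 2, -80], [2, 1, -40]]
The columns c1, c2, c3 of O are linearly dependent: -c1 + 2·c2 = 0 (check each entry), so rank(O) ≤ 2.
The 2×2 minor from rows 1, 3, columns 1, 3 is 4·(-20) - 0·4 = -80 - 0 = -80 ≠ 0, so rank(O) = 2.
rank(O) = 2 < n = 3, so the pair (A, C) is not completely observable.

2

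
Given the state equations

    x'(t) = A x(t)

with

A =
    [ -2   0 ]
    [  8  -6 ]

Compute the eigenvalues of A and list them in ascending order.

det(sI - A) = s^2 - (tr A)s + det A, with tr A = (-2) + (-6) = -8 and det A = (-2)·(-6) - 0·8 = 12 - 0 = 12.
So p(s) = det(sI - A) = s^2 + 8s + 12.
Factor s^2 + 8s + 12: two numbers with sum -8 and product 12 are -2 and -6, so s^2 + 8s + 12 = (s + 2)(s + 6).
Hence p(s) = (s + 2) (s + 6), with roots -6, -2.
All eigenvalues have negative real part, so the system is asymptotically stable.

-6, -2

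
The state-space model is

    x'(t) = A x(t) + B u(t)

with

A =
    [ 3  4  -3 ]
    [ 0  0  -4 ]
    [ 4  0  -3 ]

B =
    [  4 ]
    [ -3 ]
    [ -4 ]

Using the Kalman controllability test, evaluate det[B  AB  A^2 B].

AB = [[12], [16], [28]]
A^2B = [[16], [-112], [-36]]
Controllability matrix C = [B  AB  A^2B] = [[4, 12, 16], [-3, 16, -112], [-4, 28, -36]]
Expanding along the first row, det(C) = 4·(16·(-36) - (-112)·28) - 12·((-3)·(-36) - (-112)·(-4)) + 16·((-3)·28 - 16·(-4)) = 4·2560 - 12·(-340) + 16·(-20) = 14000
Since det(C) ≠ 0, rank(C) = 3 and the system is completely controllable.

14000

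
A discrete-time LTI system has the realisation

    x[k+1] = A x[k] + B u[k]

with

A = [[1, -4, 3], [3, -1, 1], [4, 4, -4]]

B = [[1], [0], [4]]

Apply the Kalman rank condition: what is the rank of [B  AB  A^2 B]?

3

AB = [[13], [7], [-12]]
A^2B = [[-51], [20], [128]]
Controllability matrix C = [B  AB  A^2B] = [[1, 13, -51], [0, 7, 20], [4, -12, 128]]
det(C) = 1·(7·128 - 20·(-12)) - 13·(0·128 - 20·4) + (-51)·(0·(-12) - 7·4) = 1·1136 - 13·(-80) + (-51)·(-28) = 3604 ≠ 0, so rank(C) = 3.
rank(C) = 3 = n, so the pair (A, B) is completely controllable.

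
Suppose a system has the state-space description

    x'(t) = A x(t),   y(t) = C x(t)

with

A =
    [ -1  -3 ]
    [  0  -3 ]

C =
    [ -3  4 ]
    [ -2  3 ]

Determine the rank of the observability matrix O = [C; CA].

CA = [[3, -3], [2, -3]]
Observability matrix O = [C; CA] = [[-3, 4], [-2, 3], [3, -3], [2, -3]]
Take the 2×2 submatrix of O formed by rows 1, 2: [[-3, 4], [-2, 3]]. Its determinant is (-3)·3 - 4·(-2) = -9 - (-8) = -1 ≠ 0.
So rank(O) ≥ 2; since O has 2 columns, rank(O) = 2.
rank(O) = 2 = n, so the pair (A, C) is completely observable.

2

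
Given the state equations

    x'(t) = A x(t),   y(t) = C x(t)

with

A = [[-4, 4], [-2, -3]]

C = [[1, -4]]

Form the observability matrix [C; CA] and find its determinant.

32

CA = [[4, 16]]
Observability matrix O = [C; CA] = [[1, -4], [4, 16]]
det(O) = 1·16 - (-4)·4 = 16 - (-16) = 32
Since det(O) ≠ 0, rank(O) = 2 and the system is completely observable.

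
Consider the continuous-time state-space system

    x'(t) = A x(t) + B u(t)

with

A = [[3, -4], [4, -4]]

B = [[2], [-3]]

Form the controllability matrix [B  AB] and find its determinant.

94

AB = [[18], [20]]
Controllability matrix C = [B  AB] = [[2, 18], [-3, 20]]
det(C) = 2·20 - 18·(-3) = 40 - (-54) = 94
Since det(C) ≠ 0, rank(C) = 2 and the system is completely controllable.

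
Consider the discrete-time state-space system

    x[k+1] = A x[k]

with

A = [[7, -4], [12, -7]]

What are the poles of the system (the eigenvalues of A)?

-1, 1

det(zI - A) = z^2 - (tr A)z + det A, with tr A = 7 + (-7) = 0 and det A = 7·(-7) - (-4)·12 = -49 - (-48) = -1.
So p(z) = det(zI - A) = z^2 - 1.
Factor z^2 - 1: two numbers with sum 0 and product -1 are 1 and -1, so z^2 - 1 = (z - 1)(z + 1).
Hence p(z) = (z - 1) (z + 1), with roots -1, 1.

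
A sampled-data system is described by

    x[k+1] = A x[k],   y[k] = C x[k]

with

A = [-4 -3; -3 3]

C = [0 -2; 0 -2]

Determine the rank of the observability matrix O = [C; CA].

CA = [[6, -6], [6, -6]]
Observability matrix O = [C; CA] = [[0, -2], [0, -2], [6, -6], [6, -6]]
Take the 2×2 submatrix of O formed by rows 1, 3: [[0, -2], [6, -6]]. Its determinant is 0·(-6) - (-2)·6 = 0 - (-12) = 12 ≠ 0.
So rank(O) ≥ 2; since O has 2 columns, rank(O) = 2.
rank(O) = 2 = n, so the pair (A, C) is completely observable.

2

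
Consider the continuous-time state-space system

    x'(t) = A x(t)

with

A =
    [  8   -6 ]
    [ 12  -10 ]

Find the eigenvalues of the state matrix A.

det(sI - A) = s^2 - (tr A)s + det A, with tr A = 8 + (-10) = -2 and det A = 8·(-10) - (-6)·12 = -80 - (-72) = -8.
So p(s) = det(sI - A) = s^2 + 2s - 8.
Factor s^2 + 2s - 8: two numbers with sum -2 and product -8 are 2 and -4, so s^2 + 2s - 8 = (s - 2)(s + 4).
Hence p(s) = (s - 2) (s + 4), with roots -4, 2.
At least one eigenvalue has non-negative real part, so the system is not asymptotically stable.

-4, 2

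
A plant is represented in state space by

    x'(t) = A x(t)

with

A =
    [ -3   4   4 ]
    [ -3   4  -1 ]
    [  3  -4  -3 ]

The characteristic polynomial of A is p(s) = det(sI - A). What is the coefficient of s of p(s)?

Expand det(sI - A) for the 3×3 matrix.
p(s) = s^3 + 2s^2 - 19s.
(Check: constant term = det(-A) = (-1)^3 det A = 0; coefficient of s^2 = -tr A = 2.)
The coefficient of s is -19.

-19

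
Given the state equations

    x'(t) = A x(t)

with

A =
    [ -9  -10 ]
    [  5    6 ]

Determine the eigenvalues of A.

det(sI - A) = s^2 - (tr A)s + det A, with tr A = (-9) + 6 = -3 and det A = (-9)·6 - (-10)·5 = -54 - (-50) = -4.
So p(s) = det(sI - A) = s^2 + 3s - 4.
Factor s^2 + 3s - 4: two numbers with sum -3 and product -4 are 1 and -4, so s^2 + 3s - 4 = (s - 1)(s + 4).
Hence p(s) = (s - 1) (s + 4), with roots -4, 1.
At least one eigenvalue has non-negative real part, so the system is not asymptotically stable.

-4, 1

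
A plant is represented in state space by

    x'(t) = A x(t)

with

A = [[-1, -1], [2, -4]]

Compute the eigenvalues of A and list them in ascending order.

det(sI - A) = s^2 - (tr A)s + det A, with tr A = (-1) + (-4) = -5 and det A = (-1)·(-4) - (-1)·2 = 4 - (-2) = 6.
So p(s) = det(sI - A) = s^2 + 5s + 6.
Factor s^2 + 5s + 6: two numbers with sum -5 and product 6 are -2 and -3, so s^2 + 5s + 6 = (s + 2)(s + 3).
Hence p(s) = (s + 2) (s + 3), with roots -3, -2.
All eigenvalues have negative real part, so the system is asymptotically stable.

-3, -2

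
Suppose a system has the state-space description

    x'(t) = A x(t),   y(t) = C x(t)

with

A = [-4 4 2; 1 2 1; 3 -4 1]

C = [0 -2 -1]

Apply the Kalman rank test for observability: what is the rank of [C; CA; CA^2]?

3

CA = [[-5, 0, -3]]
CA^2 = [[11, -8, -13]]
Observability matrix O = [C; CA; CA^2] = [[0, -2, -1], [-5, 0, -3], [11, -8, -13]]
det(O) = 0·(0·(-13) - (-3)·(-8)) - (-2)·((-5)·(-13) - (-3)·11) + (-1)·((-5)·(-8) - 0·11) = 0·(-24) - (-2)·98 + (-1)·40 = 156 ≠ 0, so rank(O) = 3.
rank(O) = 3 = n, so the pair (A, C) is completely observable.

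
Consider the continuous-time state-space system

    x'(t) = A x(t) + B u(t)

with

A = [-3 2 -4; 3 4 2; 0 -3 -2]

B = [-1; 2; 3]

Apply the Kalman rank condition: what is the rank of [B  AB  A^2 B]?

AB = [[-5], [11], [-12]]
A^2B = [[85], [5], [-9]]
Controllability matrix C = [B  AB  A^2B] = [[-1, -5, 85], [2, 11, 5], [3, -12, -9]]
det(C) = (-1)·(11·(-9) - 5·(-12)) - (-5)·(2·(-9) - 5·3) + 85·(2·(-12) - 11·3) = (-1)·(-39) - (-5)·(-33) + 85·(-57) = -4971 ≠ 0, so rank(C) = 3.
rank(C) = 3 = n, so the pair (A, B) is completely controllable.

3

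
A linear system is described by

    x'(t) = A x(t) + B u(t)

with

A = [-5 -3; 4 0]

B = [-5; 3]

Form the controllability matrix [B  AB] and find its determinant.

AB = [[16], [-20]]
Controllability matrix C = [B  AB] = [[-5, 16], [3, -20]]
det(C) = (-5)·(-20) - 16·3 = 100 - 48 = 52
Since det(C) ≠ 0, rank(C) = 2 and the system is completely controllable.

52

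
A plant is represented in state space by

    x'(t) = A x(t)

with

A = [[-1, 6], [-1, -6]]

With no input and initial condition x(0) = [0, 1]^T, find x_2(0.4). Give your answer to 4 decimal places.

0.0033

det(sI - A) = s^2 - (tr A)s + det A, with tr A = (-1) + (-6) = -7 and det A = (-1)·(-6) - 6·(-1) = 6 - (-6) = 12.
So p(s) = det(sI - A) = s^2 + 7s + 12.
Factor s^2 + 7s + 12: two numbers with sum -7 and product 12 are -3 and -4, so s^2 + 7s + 12 = (s + 3)(s + 4).
Hence p(s) = (s + 3) (s + 4), with roots -4, -3.
The eigenvalues -4, -3 are distinct and real, so A is diagonalisable and x(t) = e^{At} x(0) = V diag(e^{λ_i t}) V^{-1} x(0), where the columns of V are the eigenvectors.
λ = -4: A - (-4)I = [[3, 6], [-1, -2]]. Row 1 gives 3·v1 + 6·v2 = 0, so take v_1 = [-2, 1]^T.
λ = -3: A - (-3)I = [[2, 6], [-1, -3]]. Row 1 gives 2·v1 + 6·v2 = 0, so take v_2 = [3, -1]^T.
V = [v_1 v_2] = [[-2, 3], [1, -1]] has det V = -1, so V^{-1} = adj(V)/det V = [[1, 3], [1, 2]].
Modal coordinates z(0) = V^{-1} x(0): 1·0 + 3·1 = 3; 1·0 + 2·1 = 2; so z(0) = [3, 2]^T.
x_2(t) = Σ_i (v_i)_2 · z_i(0) · e^{λ_i t} (row 2 of V times the modal terms).
x_2(0.4) = 1·3·e^{-4·0.4} + (-1)·2·e^{-3·0.4} = 3·0.201897 + (-2)·0.301194 = 0.0033.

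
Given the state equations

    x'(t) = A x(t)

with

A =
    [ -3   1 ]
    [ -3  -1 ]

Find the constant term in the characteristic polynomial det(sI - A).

6

For a 2×2 matrix, det(sI - A) = s^2 - (tr A)s + det A.
tr A = -4, det A = 6.
So p(s) = s^2 + 4s + 6.
The constant term is 6.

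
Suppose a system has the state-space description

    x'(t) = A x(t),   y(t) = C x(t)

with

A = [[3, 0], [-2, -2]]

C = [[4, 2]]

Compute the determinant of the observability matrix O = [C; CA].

CA = [[8, -4]]
Observability matrix O = [C; CA] = [[4, 2], [8, -4]]
det(O) = 4·(-4) - 2·8 = -16 - 16 = -32
Since det(O) ≠ 0, rank(O) = 2 and the system is completely observable.

-32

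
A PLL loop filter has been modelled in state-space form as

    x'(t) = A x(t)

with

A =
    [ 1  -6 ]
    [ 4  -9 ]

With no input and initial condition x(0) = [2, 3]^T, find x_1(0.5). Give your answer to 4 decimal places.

-0.2590

det(sI - A) = s^2 - (tr A)s + det A, with tr A = 1 + (-9) = -8 and det A = 1·(-9) - (-6)·4 = -9 - (-24) = 15.
So p(s) = det(sI - A) = s^2 + 8s + 15.
Factor s^2 + 8s + 15: two numbers with sum -8 and product 15 are -3 and -5, so s^2 + 8s + 15 = (s + 3)(s + 5).
Hence p(s) = (s + 3) (s + 5), with roots -5, -3.
The eigenvalues -5, -3 are distinct and real, so A is diagonalisable and x(t) = e^{At} x(0) = V diag(e^{λ_i t}) V^{-1} x(0), where the columns of V are the eigenvectors.
λ = -5: A - (-5)I = [[6, -6], [4, -4]]. Row 1 gives 6·v1 + (-6)·v2 = 0, so take v_1 = [1, 1]^T.
λ = -3: A - (-3)I = [[4, -6], [4, -6]]. Row 1 gives 4·v1 + (-6)·v2 = 0, so take v_2 = [-3, -2]^T.
V = [v_1 v_2] = [[1, -3], [1, -2]] has det V = 1, so V^{-1} = adj(V)/det V = [[-2, 3], [-1, 1]].
Modal coordinates z(0) = V^{-1} x(0): (-2)·2 + 3·3 = 5; (-1)·2 + 1·3 = 1; so z(0) = [5, 1]^T.
x_1(t) = Σ_i (v_i)_1 · z_i(0) · e^{λ_i t} (row 1 of V times the modal terms).
x_1(0.5) = 1·5·e^{-5·0.5} + (-3)·1·e^{-3·0.5} = 5·0.082085 + (-3)·0.223130 = -0.2590.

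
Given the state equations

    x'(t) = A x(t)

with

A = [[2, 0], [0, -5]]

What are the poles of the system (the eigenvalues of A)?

det(sI - A) = s^2 - (tr A)s + det A, with tr A = 2 + (-5) = -3 and det A = 2·(-5) - 0·0 = -10 - 0 = -10.
So p(s) = det(sI - A) = s^2 + 3s - 10.
Factor s^2 + 3s - 10: two numbers with sum -3 and product -10 are 2 and -5, so s^2 + 3s - 10 = (s - 2)(s + 5).
Hence p(s) = (s - 2) (s + 5), with roots -5, 2.
At least one eigenvalue has non-negative real part, so the system is not asymptotically stable.

-5, 2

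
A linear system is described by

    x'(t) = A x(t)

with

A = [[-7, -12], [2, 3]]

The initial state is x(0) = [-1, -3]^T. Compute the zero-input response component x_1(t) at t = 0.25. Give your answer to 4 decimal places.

det(sI - A) = s^2 - (tr A)s + det A, with tr A = (-7) + 3 = -4 and det A = (-7)·3 - (-12)·2 = -21 - (-24) = 3.
So p(s) = det(sI - A) = s^2 + 4s + 3.
Factor s^2 + 4s + 3: two numbers with sum -4 and product 3 are -1 and -3, so s^2 + 4s + 3 = (s + 1)(s + 3).
Hence p(s) = (s + 1) (s + 3), with roots -3, -1.
The eigenvalues -3, -1 are distinct and real, so A is diagonalisable and x(t) = e^{At} x(0) = V diag(e^{λ_i t}) V^{-1} x(0), where the columns of V are the eigenvectors.
λ = -3: A - (-3)I = [[-4, -12], [2, 6]]. Row 1 gives (-4)·v1 + (-12)·v2 = 0, so take v_1 = [3, -1]^T.
λ = -1: A - (-1)I = [[-6, -12], [2, 4]]. Row 1 gives (-6)·v1 + (-12)·v2 = 0, so take v_2 = [-2, 1]^T.
V = [v_1 v_2] = [[3, -2], [-1, 1]] has det V = 1, so V^{-1} = adj(V)/det V = [[1, 2], [1, 3]].
Modal coordinates z(0) = V^{-1} x(0): 1·(-1) + 2·(-3) = -7; 1·(-1) + 3·(-3) = -10; so z(0) = [-7, -10]^T.
x_1(t) = Σ_i (v_i)_1 · z_i(0) · e^{λ_i t} (row 1 of V times the modal terms).
x_1(0.25) = 3·(-7)·e^{-3·0.25} + (-2)·(-10)·e^{-1·0.25} = (-21)·0.472367 + 20·0.778801 = 5.6563.

5.6563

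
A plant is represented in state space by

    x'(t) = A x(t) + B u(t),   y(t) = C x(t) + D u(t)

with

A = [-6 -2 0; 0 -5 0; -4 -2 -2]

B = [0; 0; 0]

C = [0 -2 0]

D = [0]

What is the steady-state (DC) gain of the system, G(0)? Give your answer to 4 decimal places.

G(0) = C(-A)^{-1}B + D = -C A^{-1} B + D.
det A = -60, so A^{-1} = (1/-60)·adj(A) = [[-1/6, 1/15, 0], [0, -1/5, 0], [1/3, 1/15, -1/2]]
A^{-1} B = [0, 0, 0]^T
C A^{-1} B = 0
G(0) = D - C A^{-1} B = 0 - (0) = 0

0.0000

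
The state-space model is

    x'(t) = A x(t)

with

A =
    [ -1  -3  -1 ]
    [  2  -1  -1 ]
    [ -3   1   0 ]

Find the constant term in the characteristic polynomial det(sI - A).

Expand det(sI - A) for the 3×3 matrix.
p(s) = s^3 + 2s^2 + 5s + 9.
(Check: constant term = det(-A) = (-1)^3 det A = 9; coefficient of s^2 = -tr A = 2.)
The constant term is 9.

9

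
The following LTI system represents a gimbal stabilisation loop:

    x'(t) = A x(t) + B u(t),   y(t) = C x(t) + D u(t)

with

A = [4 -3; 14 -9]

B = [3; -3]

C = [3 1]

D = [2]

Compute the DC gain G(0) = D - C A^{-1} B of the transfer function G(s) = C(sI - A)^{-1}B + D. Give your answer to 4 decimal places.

29.0000

G(0) = C(-A)^{-1}B + D = -C A^{-1} B + D.
det A = 6, so A^{-1} = (1/6)·adj(A) = [[-3/2, 1/2], [-7/3, 2/3]]
A^{-1} B = [-6, -9]^T
C A^{-1} B = -27
G(0) = D - C A^{-1} B = 2 - (-27) = 29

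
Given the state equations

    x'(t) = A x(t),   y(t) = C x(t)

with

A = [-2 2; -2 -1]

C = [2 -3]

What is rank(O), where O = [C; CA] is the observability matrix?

CA = [[2, 7]]
Observability matrix O = [C; CA] = [[2, -3], [2, 7]]
det(O) = 2·7 - (-3)·2 = 14 - (-6) = 20 ≠ 0, so rank(O) = 2.
rank(O) = 2 = n, so the pair (A, C) is completely observable.

2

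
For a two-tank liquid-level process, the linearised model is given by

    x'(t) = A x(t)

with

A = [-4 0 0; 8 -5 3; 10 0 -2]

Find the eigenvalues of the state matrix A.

det(sI - A) = s^3 - (tr A)s^2 + (M11 + M22 + M33)s - det A, where Mii is the 2×2 principal minor of A obtained by deleting row i and column i.
tr A = (-4) + (-5) + (-2) = -11; M11 = (-5)·(-2) - 3·0 = 10 - 0 = 10; M22 = (-4)·(-2) - 0·10 = 8 - 0 = 8; M33 = (-4)·(-5) - 0·8 = 20 - 0 = 20; sum of minors = 38.
det A = (-4)·((-5)·(-2) - 3·0) - 0·(8·(-2) - 3·10) + 0·(8·0 - (-5)·10) = (-4)·10 - 0·(-46) + 0·50 = -40.
So p(s) = det(sI - A) = s^3 + 11s^2 + 38s + 40.
Rational-root test: any integer root divides 40. Testing small divisors, s = -2 works: p(-2) = -8 + 44 + (-76) + 40 = 0, so (s + 2) is a factor.
Dividing, p(s) = (s + 2)(s^2 + 9s + 20).
Factor s^2 + 9s + 20: two numbers with sum -9 and product 20 are -4 and -5, so s^2 + 9s + 20 = (s + 4)(s + 5).
Hence p(s) = (s + 2) (s + 4) (s + 5), with roots -5, -4, -2.
All eigenvalues have negative real part, so the system is asymptotically stable.

-5, -4, -2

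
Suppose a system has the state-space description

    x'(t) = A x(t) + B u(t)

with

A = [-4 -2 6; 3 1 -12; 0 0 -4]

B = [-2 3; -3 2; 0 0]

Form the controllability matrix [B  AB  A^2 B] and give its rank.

AB = [[14, -16], [-9, 11], [0, 0]]
A^2B = [[-38, 42], [33, -37], [0, 0]]
Controllability matrix C = [B  AB  A^2B] = [[-2, 3, 14, -16, -38, 42], [-3, 2, -9, 11, 33, -37], [0, 0, 0, 0, 0, 0]]
Row 3 of C is identically zero, so rank(C) ≤ 2.
The 2×2 minor from rows 1, 2, columns 1, 2 is (-2)·2 - 3·(-3) = -4 - (-9) = 5 ≠ 0, so rank(C) = 2.
rank(C) = 2 < n = 3, so the pair (A, B) is not completely controllable.

2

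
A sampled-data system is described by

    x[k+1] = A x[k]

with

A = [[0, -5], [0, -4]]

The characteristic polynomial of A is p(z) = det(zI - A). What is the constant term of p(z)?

0

For a 2×2 matrix, det(zI - A) = z^2 - (tr A)z + det A.
tr A = -4, det A = 0.
So p(z) = z^2 + 4z.
The constant term is 0.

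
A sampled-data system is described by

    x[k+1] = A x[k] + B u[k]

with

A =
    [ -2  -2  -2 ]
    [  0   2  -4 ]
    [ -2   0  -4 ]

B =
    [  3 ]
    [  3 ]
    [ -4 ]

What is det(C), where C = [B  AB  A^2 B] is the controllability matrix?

-9160

AB = [[-4], [22], [10]]
A^2B = [[-56], [4], [-32]]
Controllability matrix C = [B  AB  A^2B] = [[3, -4, -56], [3, 22, 4], [-4, 10, -32]]
Expanding along the first row, det(C) = 3·(22·(-32) - 4·10) - (-4)·(3·(-32) - 4·(-4)) + (-56)·(3·10 - 22·(-4)) = 3·(-744) - (-4)·(-80) + (-56)·118 = -9160
Since det(C) ≠ 0, rank(C) = 3 and the system is completely controllable.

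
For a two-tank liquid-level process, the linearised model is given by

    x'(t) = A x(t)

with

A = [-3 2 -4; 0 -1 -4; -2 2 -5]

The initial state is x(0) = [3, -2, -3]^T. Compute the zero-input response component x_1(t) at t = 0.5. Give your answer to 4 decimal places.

2.6877

det(sI - A) = s^3 - (tr A)s^2 + (M11 + M22 + M33)s - det A, where Mii is the 2×2 principal minor of A obtained by deleting row i and column i.
tr A = (-3) + (-1) + (-5) = -9; M11 = (-1)·(-5) - (-4)·2 = 5 - (-8) = 13; M22 = (-3)·(-5) - (-4)·(-2) = 15 - 8 = 7; M33 = (-3)·(-1) - 2·0 = 3 - 0 = 3; sum of minors = 23.
det A = (-3)·((-1)·(-5) - (-4)·2) - 2·(0·(-5) - (-4)·(-2)) + (-4)·(0·2 - (-1)·(-2)) = (-3)·13 - 2·(-8) + (-4)·(-2) = -15.
So p(s) = det(sI - A) = s^3 + 9s^2 + 23s + 15.
Rational-root test: any integer root divides 15. Testing small divisors, s = -1 works: p(-1) = -1 + 9 + (-23) + 15 = 0, so (s + 1) is a factor.
Dividing, p(s) = (s + 1)(s^2 + 8s + 15).
Factor s^2 + 8s + 15: two numbers with sum -8 and product 15 are -3 and -5, so s^2 + 8s + 15 = (s + 3)(s + 5).
Hence p(s) = (s + 1) (s + 3) (s + 5), with roots -5, -3, -1.
The eigenvalues -5, -3, -1 are distinct and real, so A is diagonalisable and x(t) = e^{At} x(0) = V diag(e^{λ_i t}) V^{-1} x(0), where the columns of V are the eigenvectors.
λ = -5: A - (-5)I = [[2, 2, -4], [0, 4, -4], [-2, 2, 0]]. v must be orthogonal to every row; (row 1) × (row 2) = [8, 8, 8], so take v_1 = [1, 1, 1]^T.
λ = -3: A - (-3)I = [[0, 2, -4], [0, 2, -4], [-2, 2, -2]]. v must be orthogonal to every row; (row 1) × (row 3) = [4, 8, 4], so take v_2 = [-1, -2, -1]^T.
λ = -1: A - (-1)I = [[-2, 2, -4], [0, 0, -4], [-2, 2, -4]]. v must be orthogonal to every row; (row 1) × (row 2) = [-8, -8, 0], so take v_3 = [-1, -1, 0]^T.
V = [v_1 v_2 v_3] = [[1, -1, -1], [1, -2, -1], [1, -1, 0]] has det V = -1, so V^{-1} = adj(V)/det V = [[1, -1, 1], [1, -1, 0], [-1, 0, 1]].
Modal coordinates z(0) = V^{-1} x(0): 1·3 + (-1)·(-2) + 1·(-3) = 2; 1·3 + (-1)·(-2) + 0·(-3) = 5; (-1)·3 + 0·(-2) + 1·(-3) = -6; so z(0) = [2, 5, -6]^T.
x_1(t) = Σ_i (v_i)_1 · z_i(0) · e^{λ_i t} (row 1 of V times the modal terms).
x_1(0.5) = 1·2·e^{-5·0.5} + (-1)·5·e^{-3·0.5} + (-1)·(-6)·e^{-1·0.5} = 2·0.082085 + (-5)·0.223130 + 6·0.606531 = 2.6877.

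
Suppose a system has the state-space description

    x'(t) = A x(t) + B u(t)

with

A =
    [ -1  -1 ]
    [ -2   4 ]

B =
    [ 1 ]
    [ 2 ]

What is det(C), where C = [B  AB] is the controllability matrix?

AB = [[-3], [6]]
Controllability matrix C = [B  AB] = [[1, -3], [2, 6]]
det(C) = 1·6 - (-3)·2 = 6 - (-6) = 12
Since det(C) ≠ 0, rank(C) = 2 and the system is completely controllable.

12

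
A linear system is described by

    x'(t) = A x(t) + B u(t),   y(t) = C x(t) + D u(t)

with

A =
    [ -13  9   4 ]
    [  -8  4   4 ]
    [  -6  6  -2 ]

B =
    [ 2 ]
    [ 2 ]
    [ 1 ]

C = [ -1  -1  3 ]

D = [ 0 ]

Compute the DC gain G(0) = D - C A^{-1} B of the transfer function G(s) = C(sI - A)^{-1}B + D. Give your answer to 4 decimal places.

-0.5000

G(0) = C(-A)^{-1}B + D = -C A^{-1} B + D.
det A = -40, so A^{-1} = (1/-40)·adj(A) = [[4/5, -21/20, -1/2], [1, -5/4, -1/2], [3/5, -3/5, -1/2]]
A^{-1} B = [-1, -1, -1/2]^T
C A^{-1} B = 1/2
G(0) = D - C A^{-1} B = 0 - (1/2) = -1/2 ≈ -0.5000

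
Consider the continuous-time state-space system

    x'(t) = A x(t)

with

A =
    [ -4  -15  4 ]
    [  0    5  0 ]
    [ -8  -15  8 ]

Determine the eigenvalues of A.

0, 4, 5

det(sI - A) = s^3 - (tr A)s^2 + (M11 + M22 + M33)s - det A, where Mii is the 2×2 principal minor of A obtained by deleting row i and column i.
tr A = (-4) + 5 + 8 = 9; M11 = 5·8 - 0·(-15) = 40 - 0 = 40; M22 = (-4)·8 - 4·(-8) = -32 - (-32) = 0; M33 = (-4)·5 - (-15)·0 = -20 - 0 = -20; sum of minors = 20.
det A = (-4)·(5·8 - 0·(-15)) - (-15)·(0·8 - 0·(-8)) + 4·(0·(-15) - 5·(-8)) = (-4)·40 - (-15)·0 + 4·40 = 0.
So p(s) = det(sI - A) = s^3 - 9s^2 + 20s.
The constant term is 0, so p(s) = s(s^2 - 9s + 20).
Factor s^2 - 9s + 20: two numbers with sum 9 and product 20 are 5 and 4, so s^2 - 9s + 20 = (s - 5)(s - 4).
Hence p(s) = s (s - 5) (s - 4), with roots 0, 4, 5.
At least one eigenvalue has non-negative real part, so the system is not asymptotically stable.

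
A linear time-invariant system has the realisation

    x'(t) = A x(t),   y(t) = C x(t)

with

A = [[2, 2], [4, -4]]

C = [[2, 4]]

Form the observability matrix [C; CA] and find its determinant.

CA = [[20, -12]]
Observability matrix O = [C; CA] = [[2, 4], [20, -12]]
det(O) = 2·(-12) - 4·20 = -24 - 80 = -104
Since det(O) ≠ 0, rank(O) = 2 and the system is completely observable.

-104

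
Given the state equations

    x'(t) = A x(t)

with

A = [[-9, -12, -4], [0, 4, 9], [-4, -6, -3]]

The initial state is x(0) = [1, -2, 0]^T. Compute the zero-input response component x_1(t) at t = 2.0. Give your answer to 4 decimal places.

det(sI - A) = s^3 - (tr A)s^2 + (M11 + M22 + M33)s - det A, where Mii is the 2×2 principal minor of A obtained by deleting row i and column i.
tr A = (-9) + 4 + (-3) = -8; M11 = 4·(-3) - 9·(-6) = -12 - (-54) = 42; M22 = (-9)·(-3) - (-4)·(-4) = 27 - 16 = 11; M33 = (-9)·4 - (-12)·0 = -36 - 0 = -36; sum of minors = 17.
det A = (-9)·(4·(-3) - 9·(-6)) - (-12)·(0·(-3) - 9·(-4)) + (-4)·(0·(-6) - 4·(-4)) = (-9)·42 - (-12)·36 + (-4)·16 = -10.
So p(s) = det(sI - A) = s^3 + 8s^2 + 17s + 10.
Rational-root test: any integer root divides 10. Testing small divisors, s = -1 works: p(-1) = -1 + 8 + (-17) + 10 = 0, so (s + 1) is a factor.
Dividing, p(s) = (s + 1)(s^2 + 7s + 10).
Factor s^2 + 7s + 10: two numbers with sum -7 and product 10 are -2 and -5, so s^2 + 7s + 10 = (s + 2)(s + 5).
Hence p(s) = (s + 1) (s + 2) (s + 5), with roots -5, -2, -1.
The eigenvalues -5, -2, -1 are distinct and real, so A is diagonalisable and x(t) = e^{At} x(0) = V diag(e^{λ_i t}) V^{-1} x(0), where the columns of V are the eigenvectors.
λ = -5: A - (-5)I = [[-4, -12, -4], [0, 9, 9], [-4, -6, 2]]. v must be orthogonal to every row; (row 1) × (row 2) = [-72, 36, -36], so take v_1 = [2, -1, 1]^T.
λ = -2: A - (-2)I = [[-7, -12, -4], [0, 6, 9], [-4, -6, -1]]. v must be orthogonal to every row; (row 1) × (row 2) = [-84, 63, -42], so take v_2 = [-4, 3, -2]^T.
λ = -1: A - (-1)I = [[-8, -12, -4], [0, 5, 9], [-4, -6, -2]]. v must be orthogonal to every row; (row 1) × (row 2) = [-88, 72, -40], so take v_3 = [11, -9, 5]^T.
V = [v_1 v_2 v_3] = [[2, -4, 11], [-1, 3, -9], [1, -2, 5]] has det V = -1, so V^{-1} = adj(V)/det V = [[3, 2, -3], [4, 1, -7], [1, 0, -2]].
Modal coordinates z(0) = V^{-1} x(0): 3·1 + 2·(-2) + (-3)·0 = -1; 4·1 + 1·(-2) + (-7)·0 = 2; 1·1 + 0·(-2) + (-2)·0 = 1; so z(0) = [-1, 2, 1]^T.
x_1(t) = Σ_i (v_i)_1 · z_i(0) · e^{λ_i t} (row 1 of V times the modal terms).
x_1(2.0) = 2·(-1)·e^{-5·2.0} + (-4)·2·e^{-2·2.0} + 11·1·e^{-1·2.0} = (-2)·0.000045 + (-8)·0.018316 + 11·0.135335 = 1.3421.

1.3421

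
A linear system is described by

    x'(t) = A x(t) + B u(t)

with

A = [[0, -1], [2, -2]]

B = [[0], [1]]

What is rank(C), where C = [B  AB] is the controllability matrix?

AB = [[-1], [-2]]
Controllability matrix C = [B  AB] = [[0, -1], [1, -2]]
det(C) = 0·(-2) - (-1)·1 = 0 - (-1) = 1 ≠ 0, so rank(C) = 2.
rank(C) = 2 = n, so the pair (A, B) is completely controllable.

2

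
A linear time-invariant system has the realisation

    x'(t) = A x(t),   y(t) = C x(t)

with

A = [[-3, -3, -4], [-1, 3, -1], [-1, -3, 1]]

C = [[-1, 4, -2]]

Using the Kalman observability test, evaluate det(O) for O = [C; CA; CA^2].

-337

CA = [[1, 21, -2]]
CA^2 = [[-22, 66, -27]]
Observability matrix O = [C; CA; CA^2] = [[-1, 4, -2], [1, 21, -2], [-22, 66, -27]]
Expanding along the first row, det(O) = (-1)·(21·(-27) - (-2)·66) - 4·(1·(-27) - (-2)·(-22)) + (-2)·(1·66 - 21·(-22)) = (-1)·(-435) - 4·(-71) + (-2)·528 = -337
Since det(O) ≠ 0, rank(O) = 3 and the system is completely observable.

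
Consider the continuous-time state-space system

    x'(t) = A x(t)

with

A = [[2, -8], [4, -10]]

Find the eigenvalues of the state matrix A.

-6, -2

det(sI - A) = s^2 - (tr A)s + det A, with tr A = 2 + (-10) = -8 and det A = 2·(-10) - (-8)·4 = -20 - (-32) = 12.
So p(s) = det(sI - A) = s^2 + 8s + 12.
Factor s^2 + 8s + 12: two numbers with sum -8 and product 12 are -2 and -6, so s^2 + 8s + 12 = (s + 2)(s + 6).
Hence p(s) = (s + 2) (s + 6), with roots -6, -2.
All eigenvalues have negative real part, so the system is asymptotically stable.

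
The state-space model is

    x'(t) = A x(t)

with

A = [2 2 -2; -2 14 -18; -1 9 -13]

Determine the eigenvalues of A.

-4, 3, 4

det(sI - A) = s^3 - (tr A)s^2 + (M11 + M22 + M33)s - det A, where Mii is the 2×2 principal minor of A obtained by deleting row i and column i.
tr A = 2 + 14 + (-13) = 3; M11 = 14·(-13) - (-18)·9 = -182 - (-162) = -20; M22 = 2·(-13) - (-2)·(-1) = -26 - 2 = -28; M33 = 2·14 - 2·(-2) = 28 - (-4) = 32; sum of minors = -16.
det A = 2·(14·(-13) - (-18)·9) - 2·((-2)·(-13) - (-18)·(-1)) + (-2)·((-2)·9 - 14·(-1)) = 2·(-20) - 2·8 + (-2)·(-4) = -48.
So p(s) = det(sI - A) = s^3 - 3s^2 - 16s + 48.
Rational-root test: any integer root divides 48. Testing small divisors, s = 3 works: p(3) = 27 + (-27) + (-48) + 48 = 0, so (s - 3) is a factor.
Dividing, p(s) = (s - 3)(s^2 - 16).
Factor s^2 - 16: two numbers with sum 0 and product -16 are 4 and -4, so s^2 - 16 = (s - 4)(s + 4).
Hence p(s) = (s - 4) (s - 3) (s + 4), with roots -4, 3, 4.
At least one eigenvalue has non-negative real part, so the system is not asymptotically stable.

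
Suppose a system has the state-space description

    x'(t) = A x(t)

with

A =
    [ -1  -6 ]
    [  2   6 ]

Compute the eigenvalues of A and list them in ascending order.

det(sI - A) = s^2 - (tr A)s + det A, with tr A = (-1) + 6 = 5 and det A = (-1)·6 - (-6)·2 = -6 - (-12) = 6.
So p(s) = det(sI - A) = s^2 - 5s + 6.
Factor s^2 - 5s + 6: two numbers with sum 5 and product 6 are 3 and 2, so s^2 - 5s + 6 = (s - 3)(s - 2).
Hence p(s) = (s - 3) (s - 2), with roots 2, 3.
At least one eigenvalue has non-negative real part, so the system is not asymptotically stable.

2, 3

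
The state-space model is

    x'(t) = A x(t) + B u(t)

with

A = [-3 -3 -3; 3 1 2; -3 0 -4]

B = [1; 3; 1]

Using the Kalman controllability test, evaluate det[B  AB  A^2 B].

AB = [[-15], [8], [-7]]
A^2B = [[42], [-51], [73]]
Controllability matrix C = [B  AB  A^2B] = [[1, -15, 42], [3, 8, -51], [1, -7, 73]]
Expanding along the first row, det(C) = 1·(8·73 - (-51)·(-7)) - (-15)·(3·73 - (-51)·1) + 42·(3·(-7) - 8·1) = 1·227 - (-15)·270 + 42·(-29) = 3059
Since det(C) ≠ 0, rank(C) = 3 and the system is completely controllable.

3059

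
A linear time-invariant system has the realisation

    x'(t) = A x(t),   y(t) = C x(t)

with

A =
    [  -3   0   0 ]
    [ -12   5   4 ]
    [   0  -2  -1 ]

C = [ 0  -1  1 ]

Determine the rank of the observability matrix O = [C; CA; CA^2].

CA = [[12, -7, -5]]
CA^2 = [[48, -25, -23]]
Observability matrix O = [C; CA; CA^2] = [[0, -1, 1], [12, -7, -5], [48, -25, -23]]
The columns c1, c2, c3 of O are linearly dependent: c1 + c2 + c3 = 0 (check each entry), so rank(O) ≤ 2.
The 2×2 minor from rows 1, 2, columns 1, 2 is 0·(-7) - (-1)·12 = 0 - (-12) = 12 ≠ 0, so rank(O) = 2.
rank(O) = 2 < n = 3, so the pair (A, C) is not completely observable.

2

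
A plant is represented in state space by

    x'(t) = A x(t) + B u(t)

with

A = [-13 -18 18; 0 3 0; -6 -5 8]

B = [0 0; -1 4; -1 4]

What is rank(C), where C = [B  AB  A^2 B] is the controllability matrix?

1

AB = [[0, 0], [-3, 12], [-3, 12]]
A^2B = [[0, 0], [-9, 36], [-9, 36]]
Controllability matrix C = [B  AB  A^2B] = [[0, 0, 0, 0, 0, 0], [-1, 4, -3, 12, -9, 36], [-1, 4, -3, 12, -9, 36]]
Every column of C is a scalar multiple of column 1 = [0, -1, -1] (multipliers 1, -4, 3, -12, 9, -36), so the columns span a one-dimensional space.
C ≠ 0, hence rank(C) = 1.
rank(C) = 1 < n = 3, so the pair (A, B) is not completely controllable.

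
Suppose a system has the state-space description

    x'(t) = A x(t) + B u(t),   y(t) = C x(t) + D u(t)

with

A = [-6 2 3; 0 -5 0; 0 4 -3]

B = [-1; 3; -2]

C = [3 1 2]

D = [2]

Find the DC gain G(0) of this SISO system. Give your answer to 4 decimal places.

G(0) = C(-A)^{-1}B + D = -C A^{-1} B + D.
det A = -90, so A^{-1} = (1/-90)·adj(A) = [[-1/6, -1/5, -1/6], [0, -1/5, 0], [0, -4/15, -1/3]]
A^{-1} B = [-1/10, -3/5, -2/15]^T
C A^{-1} B = -7/6
G(0) = D - C A^{-1} B = 2 - (-7/6) = 19/6 ≈ 3.1667

3.1667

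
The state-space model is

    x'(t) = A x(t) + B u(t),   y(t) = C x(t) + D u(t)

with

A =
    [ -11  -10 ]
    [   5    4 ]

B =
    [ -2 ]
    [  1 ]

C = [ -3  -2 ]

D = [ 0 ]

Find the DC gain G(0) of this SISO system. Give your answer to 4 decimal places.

0.6667

G(0) = C(-A)^{-1}B + D = -C A^{-1} B + D.
det A = 6, so A^{-1} = (1/6)·adj(A) = [[2/3, 5/3], [-5/6, -11/6]]
A^{-1} B = [1/3, -1/6]^T
C A^{-1} B = -2/3
G(0) = D - C A^{-1} B = 0 - (-2/3) = 2/3 ≈ 0.6667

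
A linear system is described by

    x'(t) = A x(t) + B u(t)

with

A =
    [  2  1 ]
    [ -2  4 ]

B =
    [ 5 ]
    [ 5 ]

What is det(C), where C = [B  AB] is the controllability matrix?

AB = [[15], [10]]
Controllability matrix C = [B  AB] = [[5, 15], [5, 10]]
det(C) = 5·10 - 15·5 = 50 - 75 = -25
Since det(C) ≠ 0, rank(C) = 2 and the system is completely controllable.

-25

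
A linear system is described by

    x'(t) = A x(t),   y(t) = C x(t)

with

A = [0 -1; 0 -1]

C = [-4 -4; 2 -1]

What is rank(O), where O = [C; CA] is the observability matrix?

2

CA = [[0, 8], [0, -1]]
Observability matrix O = [C; CA] = [[-4, -4], [2, -1], [0, 8], [0, -1]]
Take the 2×2 submatrix of O formed by rows 1, 2: [[-4, -4], [2, -1]]. Its determinant is (-4)·(-1) - (-4)·2 = 4 - (-8) = 12 ≠ 0.
So rank(O) ≥ 2; since O has 2 columns, rank(O) = 2.
rank(O) = 2 = n, so the pair (A, C) is completely observable.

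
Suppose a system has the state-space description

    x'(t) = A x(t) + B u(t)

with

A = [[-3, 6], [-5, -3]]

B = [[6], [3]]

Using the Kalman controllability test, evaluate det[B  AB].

-234

AB = [[0], [-39]]
Controllability matrix C = [B  AB] = [[6, 0], [3, -39]]
det(C) = 6·(-39) - 0·3 = -234 - 0 = -234
Since det(C) ≠ 0, rank(C) = 2 and the system is completely controllable.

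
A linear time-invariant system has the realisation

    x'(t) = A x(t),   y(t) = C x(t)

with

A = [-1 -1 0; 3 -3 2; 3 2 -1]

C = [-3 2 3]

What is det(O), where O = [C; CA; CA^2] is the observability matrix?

CA = [[18, 3, 1]]
CA^2 = [[-6, -25, 5]]
Observability matrix O = [C; CA; CA^2] = [[-3, 2, 3], [18, 3, 1], [-6, -25, 5]]
Expanding along the first row, det(O) = (-3)·(3·5 - 1·(-25)) - 2·(18·5 - 1·(-6)) + 3·(18·(-25) - 3·(-6)) = (-3)·40 - 2·96 + 3·(-432) = -1608
Since det(O) ≠ 0, rank(O) = 3 and the system is completely observable.

-1608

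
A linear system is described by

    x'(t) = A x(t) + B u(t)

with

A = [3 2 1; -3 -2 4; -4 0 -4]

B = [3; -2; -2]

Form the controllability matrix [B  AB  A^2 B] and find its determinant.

AB = [[3], [-13], [-4]]
A^2B = [[-21], [1], [4]]
Controllability matrix C = [B  AB  A^2B] = [[3, 3, -21], [-2, -13, 1], [-2, -4, 4]]
Expanding along the first row, det(C) = 3·((-13)·4 - 1·(-4)) - 3·((-2)·4 - 1·(-2)) + (-21)·((-2)·(-4) - (-13)·(-2)) = 3·(-48) - 3·(-6) + (-21)·(-18) = 252
Since det(C) ≠ 0, rank(C) = 3 and the system is completely controllable.

252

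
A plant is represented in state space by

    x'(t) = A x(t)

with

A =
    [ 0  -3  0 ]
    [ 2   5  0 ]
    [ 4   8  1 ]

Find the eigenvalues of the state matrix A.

det(sI - A) = s^3 - (tr A)s^2 + (M11 + M22 + M33)s - det A, where Mii is the 2×2 principal minor of A obtained by deleting row i and column i.
tr A = 0 + 5 + 1 = 6; M11 = 5·1 - 0·8 = 5 - 0 = 5; M22 = 0·1 - 0·4 = 0 - 0 = 0; M33 = 0·5 - (-3)·2 = 0 - (-6) = 6; sum of minors = 11.
det A = 0·(5·1 - 0·8) - (-3)·(2·1 - 0·4) + 0·(2·8 - 5·4) = 0·5 - (-3)·2 + 0·(-4) = 6.
So p(s) = det(sI - A) = s^3 - 6s^2 + 11s - 6.
Rational-root test: any integer root divides -6. Testing small divisors, s = 1 works: p(1) = 1 + (-6) + 11 + (-6) = 0, so (s - 1) is a factor.
Dividing, p(s) = (s - 1)(s^2 - 5s + 6).
Factor s^2 - 5s + 6: two numbers with sum 5 and product 6 are 3 and 2, so s^2 - 5s + 6 = (s - 3)(s - 2).
Hence p(s) = (s - 3) (s - 2) (s - 1), with roots 1, 2, 3.
At least one eigenvalue has non-negative real part, so the system is not asymptotically stable.

1, 2, 3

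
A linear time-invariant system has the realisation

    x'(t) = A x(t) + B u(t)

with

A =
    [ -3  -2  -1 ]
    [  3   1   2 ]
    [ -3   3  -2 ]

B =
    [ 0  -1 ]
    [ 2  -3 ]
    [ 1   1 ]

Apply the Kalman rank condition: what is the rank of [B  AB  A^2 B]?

3

AB = [[-5, 8], [4, -4], [4, -8]]
A^2B = [[3, -8], [-3, 4], [19, -20]]
Controllability matrix C = [B  AB  A^2B] = [[0, -1, -5, 8, 3, -8], [2, -3, 4, -4, -3, 4], [1, 1, 4, -8, 19, -20]]
Take the 3×3 submatrix of C formed by columns 1, 2, 3: [[0, -1, -5], [2, -3, 4], [1, 1, 4]]. Its determinant is 0·((-3)·4 - 4·1) - (-1)·(2·4 - 4·1) + (-5)·(2·1 - (-3)·1) = 0·(-16) - (-1)·4 + (-5)·5 = -21 ≠ 0.
So rank(C) ≥ 3; since C has 3 rows, rank(C) = 3.
rank(C) = 3 = n, so the pair (A, B) is completely controllable.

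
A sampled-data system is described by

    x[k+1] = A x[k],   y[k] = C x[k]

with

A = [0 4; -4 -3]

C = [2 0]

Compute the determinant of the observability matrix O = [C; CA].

16

CA = [[0, 8]]
Observability matrix O = [C; CA] = [[2, 0], [0, 8]]
det(O) = 2·8 - 0·0 = 16 - 0 = 16
Since det(O) ≠ 0, rank(O) = 2 and the system is completely observable.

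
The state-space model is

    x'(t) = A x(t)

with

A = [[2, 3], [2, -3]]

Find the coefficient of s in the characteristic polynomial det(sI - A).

1

For a 2×2 matrix, det(sI - A) = s^2 - (tr A)s + det A.
tr A = -1, det A = -12.
So p(s) = s^2 + s - 12.
The coefficient of s is 1.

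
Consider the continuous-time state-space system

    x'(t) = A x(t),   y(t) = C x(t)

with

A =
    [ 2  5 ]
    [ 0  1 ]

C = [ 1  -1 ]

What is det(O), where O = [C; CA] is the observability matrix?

6

CA = [[2, 4]]
Observability matrix O = [C; CA] = [[1, -1], [2, 4]]
det(O) = 1·4 - (-1)·2 = 4 - (-2) = 6
Since det(O) ≠ 0, rank(O) = 2 and the system is completely observable.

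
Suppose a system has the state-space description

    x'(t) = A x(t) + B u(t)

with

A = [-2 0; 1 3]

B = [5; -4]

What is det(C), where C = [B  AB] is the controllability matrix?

-75

AB = [[-10], [-7]]
Controllability matrix C = [B  AB] = [[5, -10], [-4, -7]]
det(C) = 5·(-7) - (-10)·(-4) = -35 - 40 = -75
Since det(C) ≠ 0, rank(C) = 2 and the system is completely controllable.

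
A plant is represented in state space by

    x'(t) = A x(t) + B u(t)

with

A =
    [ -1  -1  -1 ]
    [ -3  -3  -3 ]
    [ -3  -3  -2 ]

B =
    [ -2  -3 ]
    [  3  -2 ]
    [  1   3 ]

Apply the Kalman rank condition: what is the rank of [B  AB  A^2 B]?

3

AB = [[-2, 2], [-6, 6], [-5, 9]]
A^2B = [[13, -17], [39, -51], [34, -42]]
Controllability matrix C = [B  AB  A^2B] = [[-2, -3, -2, 2, 13, -17], [3, -2, -6, 6, 39, -51], [1, 3, -5, 9, 34, -42]]
Take the 3×3 submatrix of C formed by columns 1, 2, 3: [[-2, -3, -2], [3, -2, -6], [1, 3, -5]]. Its determinant is (-2)·((-2)·(-5) - (-6)·3) - (-3)·(3·(-5) - (-6)·1) + (-2)·(3·3 - (-2)·1) = (-2)·28 - (-3)·(-9) + (-2)·11 = -105 ≠ 0.
So rank(C) ≥ 3; since C has 3 rows, rank(C) = 3.
rank(C) = 3 = n, so the pair (A, B) is completely controllable.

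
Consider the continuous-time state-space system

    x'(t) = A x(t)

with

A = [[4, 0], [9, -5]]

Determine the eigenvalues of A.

det(sI - A) = s^2 - (tr A)s + det A, with tr A = 4 + (-5) = -1 and det A = 4·(-5) - 0·9 = -20 - 0 = -20.
So p(s) = det(sI - A) = s^2 + s - 20.
Factor s^2 + s - 20: two numbers with sum -1 and product -20 are 4 and -5, so s^2 + s - 20 = (s - 4)(s + 5).
Hence p(s) = (s - 4) (s + 5), with roots -5, 4.
At least one eigenvalue has non-negative real part, so the system is not asymptotically stable.

-5, 4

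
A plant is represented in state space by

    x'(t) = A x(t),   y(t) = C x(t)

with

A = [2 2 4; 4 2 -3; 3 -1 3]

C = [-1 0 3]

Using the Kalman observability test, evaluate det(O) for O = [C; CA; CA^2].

CA = [[7, -5, 5]]
CA^2 = [[9, -1, 58]]
Observability matrix O = [C; CA; CA^2] = [[-1, 0, 3], [7, -5, 5], [9, -1, 58]]
Expanding along the first row, det(O) = (-1)·((-5)·58 - 5·(-1)) - 0·(7·58 - 5·9) + 3·(7·(-1) - (-5)·9) = (-1)·(-285) - 0·361 + 3·38 = 399
Since det(O) ≠ 0, rank(O) = 3 and the system is completely observable.

399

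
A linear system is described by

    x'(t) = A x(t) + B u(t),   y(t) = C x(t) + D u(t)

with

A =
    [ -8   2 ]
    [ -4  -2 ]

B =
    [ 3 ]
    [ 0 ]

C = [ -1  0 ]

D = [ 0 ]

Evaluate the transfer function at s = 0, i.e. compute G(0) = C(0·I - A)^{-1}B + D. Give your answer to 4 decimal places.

G(0) = C(-A)^{-1}B + D = -C A^{-1} B + D.
det A = 24, so A^{-1} = (1/24)·adj(A) = [[-1/12, -1/12], [1/6, -1/3]]
A^{-1} B = [-1/4, 1/2]^T
C A^{-1} B = 1/4
G(0) = D - C A^{-1} B = 0 - (1/4) = -1/4 ≈ -0.2500

-0.2500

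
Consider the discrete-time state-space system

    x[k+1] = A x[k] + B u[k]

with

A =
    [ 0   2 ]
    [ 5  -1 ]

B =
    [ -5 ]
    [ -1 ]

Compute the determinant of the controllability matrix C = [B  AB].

118

AB = [[-2], [-24]]
Controllability matrix C = [B  AB] = [[-5, -2], [-1, -24]]
det(C) = (-5)·(-24) - (-2)·(-1) = 120 - 2 = 118
Since det(C) ≠ 0, rank(C) = 2 and the system is completely controllable.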